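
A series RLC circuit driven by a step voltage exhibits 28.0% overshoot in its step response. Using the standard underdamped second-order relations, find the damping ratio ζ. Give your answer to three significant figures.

ζ ≈ 0.376

From %OS = 100·exp(−πζ/√(1−ζ²)), invert to get ζ = −ln(OS)/√(π² + ln²(OS)) with OS = 0.280.
−ln 0.280 = 1.273, so ζ = 1.273/√(π² + 1.620) = 0.376.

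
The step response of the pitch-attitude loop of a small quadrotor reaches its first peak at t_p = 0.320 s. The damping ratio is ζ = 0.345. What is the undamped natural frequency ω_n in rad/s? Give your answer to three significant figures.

Peak time t_p = π/ω_d, so ω_d = π/t_p = π/0.320 = 9.82 rad/s.
ω_n = ω_d/√(1−ζ²) = 9.82/√0.881 = 10.5 rad/s.

ω_n ≈ 10.5 rad/s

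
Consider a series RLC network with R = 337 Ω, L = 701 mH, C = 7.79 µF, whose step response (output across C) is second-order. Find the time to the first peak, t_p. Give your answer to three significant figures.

t_p ≈ 0.00887 s

For a series RLC circuit (capacitor voltage as output), ω_n = 1/√(LC) = 1/√(701 mH · 7.79 µF) = 428 rad/s.
ζ = (R/2)·√(C/L) = (337/2)·√(7.79 µF/701 mH) = 0.562.
ω_d = ω_n√(1−ζ²) = 354 rad/s. t_p = π/ω_d = 0.00887 s.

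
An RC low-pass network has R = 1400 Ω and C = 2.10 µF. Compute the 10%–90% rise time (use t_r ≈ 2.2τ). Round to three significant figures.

t_r ≈ 0.00647 s

τ = RC = 1400 × 2.10 µF = 0.00294 s.
t_r ≈ 2.2τ = 0.00647 s.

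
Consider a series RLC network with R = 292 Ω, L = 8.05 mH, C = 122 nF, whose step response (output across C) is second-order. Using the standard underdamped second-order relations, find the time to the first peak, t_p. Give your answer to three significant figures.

t_p ≈ 0.000120 s

For a series RLC circuit (capacitor voltage as output), ω_n = 1/√(LC) = 1/√(8.05 mH · 122 nF) = 31900 rad/s.
ζ = (R/2)·√(C/L) = (292/2)·√(122 nF/8.05 mH) = 0.568.
ω_d = ω_n√(1−ζ²) = 26300 rad/s. t_p = π/ω_d = 0.000120 s.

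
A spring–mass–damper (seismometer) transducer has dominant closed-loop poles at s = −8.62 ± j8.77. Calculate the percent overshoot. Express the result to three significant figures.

|pole| = ω_n = √(8.62² + 8.77²) = 12.3 rad/s; ζ = cos θ = σ/ω_n = 0.701.
%OS = 100·exp(−πζ/√(1−ζ²)) = 4.56%.

%OS ≈ 4.56%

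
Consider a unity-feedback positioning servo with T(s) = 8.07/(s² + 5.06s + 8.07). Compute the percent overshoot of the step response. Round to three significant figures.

Matching coefficients with s² + 2ζω_n s + ω_n² gives ω_n² = 8.07 ⇒ ω_n = 2.84 rad/s, and ζ = 5.06/(2ω_n) = 0.891.
%OS = 100·exp(−πζ/√(1−ζ²)) = 0.213%.

%OS ≈ 0.213%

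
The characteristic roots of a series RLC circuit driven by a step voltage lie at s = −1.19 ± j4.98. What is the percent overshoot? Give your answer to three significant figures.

%OS ≈ 47.2%

The poles are at −σ ± jω_d with σ = 1.19 and ω_d = 4.98, so ω_n = √(σ²+ω_d²) = 5.12 rad/s and ζ = σ/ω_n = 0.232.
%OS = 100·exp(−πζ/√(1−ζ²)) = 47.2%.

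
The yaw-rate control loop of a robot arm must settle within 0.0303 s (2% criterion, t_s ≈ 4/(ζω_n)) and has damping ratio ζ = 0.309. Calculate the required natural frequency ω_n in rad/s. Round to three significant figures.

ω_n ≈ 427 rad/s

Rearranging t_s ≈ 4/(ζω_n) gives ω_n = 4/(ζ·t_s) = 4/(0.309 × 0.0303) = 427 rad/s.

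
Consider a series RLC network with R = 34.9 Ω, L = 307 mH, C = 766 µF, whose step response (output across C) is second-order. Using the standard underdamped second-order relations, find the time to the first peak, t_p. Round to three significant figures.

t_p ≈ 0.0983 s

For a series RLC circuit (capacitor voltage as output), ω_n = 1/√(LC) = 1/√(307 mH · 766 µF) = 65.2 rad/s.
ζ = (R/2)·√(C/L) = (34.9/2)·√(766 µF/307 mH) = 0.872.
ω_d = ω_n√(1−ζ²) = 32.0 rad/s. t_p = π/ω_d = 0.0983 s.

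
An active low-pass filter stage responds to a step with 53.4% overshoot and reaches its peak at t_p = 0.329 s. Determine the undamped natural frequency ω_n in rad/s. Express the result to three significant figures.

ω_n ≈ 9.74 rad/s

ζ from %OS: ζ = |ln 0.534|/√(π²+ln²0.534) = 0.196.
t_p = π/ω_d ⇒ ω_d = 9.55 rad/s; then ω_n = ω_d/√(1−ζ²) = 9.74 rad/s.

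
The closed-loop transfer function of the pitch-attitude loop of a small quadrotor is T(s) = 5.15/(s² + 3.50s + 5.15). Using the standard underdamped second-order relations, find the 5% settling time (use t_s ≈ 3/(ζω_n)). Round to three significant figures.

Matching coefficients with s² + 2ζω_n s + ω_n² gives ω_n² = 5.15 ⇒ ω_n = 2.27 rad/s, and ζ = 3.50/(2ω_n) = 0.771.
t_s ≈ 3/(ζω_n) = 3/(0.771·2.27) = 1.71 s.

t_s ≈ 1.71 s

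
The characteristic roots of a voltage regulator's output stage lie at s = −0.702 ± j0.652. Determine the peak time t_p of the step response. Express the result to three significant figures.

t_p ≈ 4.82 s

t_p = π/ω_d with ω_d = 0.652 (the imaginary part), so t_p = 4.82 s.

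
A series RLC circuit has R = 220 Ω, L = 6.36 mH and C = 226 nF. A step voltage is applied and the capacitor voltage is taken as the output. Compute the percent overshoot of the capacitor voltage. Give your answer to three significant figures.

For a series RLC circuit (capacitor voltage as output), ω_n = 1/√(LC) = 1/√(6.36 mH · 226 nF) = 26400 rad/s.
ζ = (R/2)·√(C/L) = (220/2)·√(226 nF/6.36 mH) = 0.656.
%OS = 100·exp(−πζ/√(1−ζ²)) = 6.53%.

%OS ≈ 6.53%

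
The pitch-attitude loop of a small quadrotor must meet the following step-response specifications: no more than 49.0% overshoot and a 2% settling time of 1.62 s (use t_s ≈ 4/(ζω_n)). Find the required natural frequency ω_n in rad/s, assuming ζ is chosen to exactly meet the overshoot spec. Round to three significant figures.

ζ = −ln(OS)/√(π² + (ln OS)²). With OS = 0.490, ln OS = −0.7133 and ζ = 0.7133/3.222 = 0.221.
Then ω_n = 4/(ζ t_s) = 4/(0.221 × 1.62) = 11.2 rad/s.

ω_n ≈ 11.2 rad/s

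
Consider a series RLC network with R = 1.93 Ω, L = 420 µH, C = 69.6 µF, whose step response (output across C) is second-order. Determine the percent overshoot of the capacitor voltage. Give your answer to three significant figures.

%OS ≈ 26.1%

For a series RLC circuit (capacitor voltage as output), ω_n = 1/√(LC) = 1/√(420 µH · 69.6 µF) = 5850 rad/s.
ζ = (R/2)·√(C/L) = (1.93/2)·√(69.6 µF/420 µH) = 0.393.
Overshoot: exp(−π·0.393/√(1−0.393²)) = 0.261, i.e. 26.1%.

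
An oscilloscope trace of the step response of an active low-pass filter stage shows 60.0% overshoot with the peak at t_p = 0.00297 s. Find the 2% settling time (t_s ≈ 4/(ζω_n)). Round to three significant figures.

The overshoot fixes ζ = −ln(OS)/√(π²+ln²(OS)) = 0.160.
From t_p = π/ω_d, ω_d = π/0.00297 = 1060 rad/s, so ω_n = ω_d/√(1−ζ²) = 1070 rad/s.
t_s ≈ 4/(ζω_n) = 4/(0.160·1070) = 0.0233 s.

t_s ≈ 0.0233 s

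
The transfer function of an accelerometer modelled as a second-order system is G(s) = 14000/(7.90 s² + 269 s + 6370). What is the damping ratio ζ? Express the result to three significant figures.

Dividing through by 7.90: denominator becomes s² + 34.05 s + 806.3.
So ω_n = √806.3 = 28.4 rad/s and ζ = 34.05/(2·28.4) = 0.600.

ζ ≈ 0.600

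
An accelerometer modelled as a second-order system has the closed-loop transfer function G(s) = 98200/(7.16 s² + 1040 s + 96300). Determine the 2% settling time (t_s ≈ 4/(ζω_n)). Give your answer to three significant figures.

Dividing through by 7.16: denominator becomes s² + 145.3 s + 13450.
So ω_n = √13450 = 116 rad/s and ζ = 145.3/(2·116) = 0.626.
t_s ≈ 4/(ζω_n) = 0.0551 s.

t_s ≈ 0.0551 s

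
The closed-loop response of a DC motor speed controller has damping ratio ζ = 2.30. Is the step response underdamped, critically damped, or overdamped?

overdamped

Since ζ = 2.30 > 1, the system is overdamped.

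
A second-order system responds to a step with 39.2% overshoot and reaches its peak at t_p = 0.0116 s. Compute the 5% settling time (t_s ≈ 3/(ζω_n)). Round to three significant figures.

From the overshoot, ζ = −ln(OS)/√(π²+ln²(OS)) = 0.286.
t_p = π/ω_d ⇒ ω_d = 271 rad/s; then ω_n = ω_d/√(1−ζ²) = 283 rad/s.
t_s ≈ 3/(ζω_n) = 3/(0.286·283) = 0.0372 s.

t_s ≈ 0.0372 s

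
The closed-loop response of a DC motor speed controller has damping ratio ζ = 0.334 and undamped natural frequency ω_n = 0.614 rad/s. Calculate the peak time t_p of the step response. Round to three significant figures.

The damped frequency is ω_d = ω_n√(1−ζ²) = 0.614·√(1−0.112) = 0.579 rad/s.
Peak time t_p = π/ω_d = π/0.579 = 5.43 s.

t_p ≈ 5.43 s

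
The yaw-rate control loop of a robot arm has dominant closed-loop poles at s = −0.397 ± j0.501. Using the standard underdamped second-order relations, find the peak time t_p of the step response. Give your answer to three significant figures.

t_p ≈ 6.27 s

t_p = π/ω_d with ω_d = 0.501 (the imaginary part), so t_p = 6.27 s.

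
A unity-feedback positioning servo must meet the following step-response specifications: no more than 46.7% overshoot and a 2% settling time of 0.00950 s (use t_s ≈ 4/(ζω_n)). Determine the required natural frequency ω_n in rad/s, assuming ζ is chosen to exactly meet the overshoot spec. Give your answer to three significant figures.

Inverting the overshoot relation: ζ = |ln 0.467|/√(π² + ln²0.467) = 0.236.
Then ω_n = 4/(ζ t_s) = 4/(0.236 × 0.00950) = 1790 rad/s.

ω_n ≈ 1790 rad/s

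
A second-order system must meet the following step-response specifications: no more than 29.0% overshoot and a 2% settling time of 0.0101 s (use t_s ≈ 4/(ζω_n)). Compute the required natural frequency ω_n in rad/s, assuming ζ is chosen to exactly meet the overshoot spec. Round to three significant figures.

Inverting the overshoot relation: ζ = |ln 0.290|/√(π² + ln²0.290) = 0.367.
From t_s ≈ 4/(ζω_n): ω_n = 4/(ζ·t_s) = 4/(0.367·0.0101) = 1080 rad/s.

ω_n ≈ 1080 rad/s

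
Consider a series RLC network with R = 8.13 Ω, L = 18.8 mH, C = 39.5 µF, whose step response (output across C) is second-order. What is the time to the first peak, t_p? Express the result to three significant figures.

For a series RLC circuit (capacitor voltage as output), ω_n = 1/√(LC) = 1/√(18.8 mH · 39.5 µF) = 1160 rad/s.
ζ = (R/2)·√(C/L) = (8.13/2)·√(39.5 µF/18.8 mH) = 0.186.
ω_d = ω_n√(1−ζ²) = 1140 rad/s. t_p = π/ω_d = 0.00276 s.

t_p ≈ 0.00276 s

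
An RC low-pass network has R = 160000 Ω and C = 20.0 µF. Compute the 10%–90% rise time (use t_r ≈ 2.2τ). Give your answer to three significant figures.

t_r ≈ 7.04 s

τ = RC = 160000 × 20.0 µF = 3.20 s.
t_r ≈ 2.2τ = 7.04 s.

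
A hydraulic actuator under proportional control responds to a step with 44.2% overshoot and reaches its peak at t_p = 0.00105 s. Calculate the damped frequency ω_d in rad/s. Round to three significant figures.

ω_d ≈ 2990 rad/s

t_p = π/ω_d, so ω_d = π/0.00105 = 2990 rad/s.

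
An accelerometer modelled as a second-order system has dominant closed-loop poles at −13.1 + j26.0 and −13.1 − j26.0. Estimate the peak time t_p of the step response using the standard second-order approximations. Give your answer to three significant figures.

t_p ≈ 0.121 s

t_p = π/ω_d with ω_d = 26.0 (the imaginary part), so t_p = 0.121 s.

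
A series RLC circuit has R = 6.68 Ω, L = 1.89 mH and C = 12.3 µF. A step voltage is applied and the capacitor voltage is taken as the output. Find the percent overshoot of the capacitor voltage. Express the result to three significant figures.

For a series RLC circuit (capacitor voltage as output), ω_n = 1/√(LC) = 1/√(1.89 mH · 12.3 µF) = 6560 rad/s.
ζ = (R/2)·√(C/L) = (6.68/2)·√(12.3 µF/1.89 mH) = 0.269.
%OS = 100 e^{−πζ/√(1−ζ²)} with ζ = 0.269 gives 41.5%.

%OS ≈ 41.5%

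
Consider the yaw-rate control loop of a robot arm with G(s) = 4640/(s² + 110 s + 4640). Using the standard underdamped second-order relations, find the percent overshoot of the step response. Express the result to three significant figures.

Comparing the denominator to s² + 2ζω_n s + ω_n²: ω_n = √4640 = 68.1 rad/s, and 2ζω_n = 110 so ζ = 110/(2·68.1) = 0.807.
%OS = 100·exp(−πζ/√(1−ζ²)) = 1.36%.

%OS ≈ 1.36%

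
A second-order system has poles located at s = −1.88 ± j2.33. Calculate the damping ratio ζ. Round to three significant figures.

With σ = 1.88, ω_d = 2.33: ω_n = √(σ²+ω_d²) = 2.99 rad/s, ζ = σ/ω_n = 0.628.

ζ ≈ 0.628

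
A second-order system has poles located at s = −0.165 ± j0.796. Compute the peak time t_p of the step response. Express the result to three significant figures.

t_p = π/ω_d with ω_d = 0.796 (the imaginary part), so t_p = 3.95 s.

t_p ≈ 3.95 s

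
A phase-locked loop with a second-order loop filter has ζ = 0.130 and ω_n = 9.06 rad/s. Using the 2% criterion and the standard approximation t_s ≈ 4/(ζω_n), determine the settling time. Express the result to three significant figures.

t_s ≈ 3.40 s

t_s ≈ 4/(ζω_n) = 4/(0.130 × 9.06) = 3.40 s.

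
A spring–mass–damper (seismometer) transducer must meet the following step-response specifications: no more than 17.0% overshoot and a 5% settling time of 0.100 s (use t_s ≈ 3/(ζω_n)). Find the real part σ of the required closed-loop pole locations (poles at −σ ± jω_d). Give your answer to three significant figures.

The settling-time spec alone fixes σ = ζω_n = 3/t_s = 3/0.100 = 30.0.
(Overshoot then fixes ζ = 0.491 and hence ω_d = σ·√(1−ζ²)/ζ = 53.2 rad/s.)

σ ≈ 30.0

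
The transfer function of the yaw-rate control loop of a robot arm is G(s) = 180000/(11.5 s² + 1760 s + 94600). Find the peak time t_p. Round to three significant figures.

t_p ≈ 0.0645 s

Dividing through by 11.5: denominator becomes s² + 153.0 s + 8226.
So ω_n = √8226 = 90.7 rad/s and ζ = 153.0/(2·90.7) = 0.844.
The damped frequency ω_d = ω_n√(1−ζ²) = 48.7 rad/s. t_p = π/ω_d = 0.0645 s.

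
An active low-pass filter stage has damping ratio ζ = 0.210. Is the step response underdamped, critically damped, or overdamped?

Since ζ = 0.210 < 1, the system is underdamped.

underdamped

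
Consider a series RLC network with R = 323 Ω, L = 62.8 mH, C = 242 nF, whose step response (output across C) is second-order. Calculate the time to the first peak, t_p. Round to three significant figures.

For a series RLC circuit (capacitor voltage as output), ω_n = 1/√(LC) = 1/√(62.8 mH · 242 nF) = 8110 rad/s.
ζ = (R/2)·√(C/L) = (323/2)·√(242 nF/62.8 mH) = 0.317.
ω_d = ω_n√(1−ζ²) = 7690 rad/s. t_p = π/ω_d = 0.000408 s.

t_p ≈ 0.000408 s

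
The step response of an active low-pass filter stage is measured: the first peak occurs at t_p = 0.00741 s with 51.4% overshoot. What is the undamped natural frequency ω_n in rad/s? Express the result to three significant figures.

From the overshoot, ζ = −ln(OS)/√(π²+ln²(OS)) = 0.207.
t_p = π/ω_d ⇒ ω_d = 424 rad/s; then ω_n = ω_d/√(1−ζ²) = 433 rad/s.

ω_n ≈ 433 rad/s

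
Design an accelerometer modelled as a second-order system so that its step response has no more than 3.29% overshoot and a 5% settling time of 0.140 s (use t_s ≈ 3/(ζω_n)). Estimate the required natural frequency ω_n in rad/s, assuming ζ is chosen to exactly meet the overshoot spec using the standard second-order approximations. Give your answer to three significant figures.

ζ = −ln(OS)/√(π² + (ln OS)²). With OS = 0.0329, ln OS = −3.414 and ζ = 3.414/4.640 = 0.736.
Then ω_n = 3/(ζ t_s) = 3/(0.736 × 0.140) = 29.1 rad/s.

ω_n ≈ 29.1 rad/s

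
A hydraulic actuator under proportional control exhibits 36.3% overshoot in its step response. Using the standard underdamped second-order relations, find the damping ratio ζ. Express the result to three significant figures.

ζ = −ln(OS)/√(π² + (ln OS)²). With OS = 0.363, ln OS = −1.013 and ζ = 1.013/3.301 = 0.307.

ζ ≈ 0.307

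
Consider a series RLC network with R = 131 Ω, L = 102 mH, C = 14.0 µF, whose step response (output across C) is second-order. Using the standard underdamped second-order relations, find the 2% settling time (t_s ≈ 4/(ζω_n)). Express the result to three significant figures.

For a series RLC circuit (capacitor voltage as output), ω_n = 1/√(LC) = 1/√(102 mH · 14.0 µF) = 837 rad/s.
ζ = (R/2)·√(C/L) = (131/2)·√(14.0 µF/102 mH) = 0.767.
t_s ≈ 4/(ζω_n) = 0.00623 s.

t_s ≈ 0.00623 s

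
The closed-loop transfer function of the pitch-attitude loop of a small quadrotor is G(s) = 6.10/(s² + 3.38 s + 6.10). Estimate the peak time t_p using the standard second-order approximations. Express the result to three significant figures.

t_p ≈ 1.74 s

ω_n = √6.10 = 2.47 rad/s; ζ = 3.38/(2·2.47) = 0.684.
ω_d = ω_n√(1−ζ²) = 1.80 rad/s. Then t_p = π/ω_d = 1.74 s.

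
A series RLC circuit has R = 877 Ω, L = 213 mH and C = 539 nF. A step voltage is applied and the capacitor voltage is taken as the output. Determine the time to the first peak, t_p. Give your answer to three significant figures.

t_p ≈ 0.00149 s

For a series RLC circuit (capacitor voltage as output), ω_n = 1/√(LC) = 1/√(213 mH · 539 nF) = 2950 rad/s.
ζ = (R/2)·√(C/L) = (877/2)·√(539 nF/213 mH) = 0.698.
ω_d = 2950·√(1 − 0.698²) = 2110 rad/s. t_p = π/ω_d = 0.00149 s.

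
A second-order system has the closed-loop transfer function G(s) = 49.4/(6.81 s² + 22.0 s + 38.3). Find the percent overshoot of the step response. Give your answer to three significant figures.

Dividing through by 6.81: denominator becomes s² + 3.231 s + 5.624.
So ω_n = √5.624 = 2.37 rad/s and ζ = 3.231/(2·2.37) = 0.681.
%OS = 100·exp(−πζ/√(1−ζ²)) = 5.38%.

%OS ≈ 5.38%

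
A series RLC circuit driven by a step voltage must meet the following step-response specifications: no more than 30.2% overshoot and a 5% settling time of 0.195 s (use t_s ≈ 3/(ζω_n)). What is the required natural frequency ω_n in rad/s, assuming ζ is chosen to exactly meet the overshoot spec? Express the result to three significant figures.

From %OS = 100·exp(−πζ/√(1−ζ²)), invert to get ζ = −ln(OS)/√(π² + ln²(OS)) with OS = 0.302.
−ln 0.302 = 1.197, so ζ = 1.197/√(π² + 1.434) = 0.356.
From t_s ≈ 3/(ζω_n): ω_n = 3/(ζ·t_s) = 3/(0.356·0.195) = 43.2 rad/s.

ω_n ≈ 43.2 rad/s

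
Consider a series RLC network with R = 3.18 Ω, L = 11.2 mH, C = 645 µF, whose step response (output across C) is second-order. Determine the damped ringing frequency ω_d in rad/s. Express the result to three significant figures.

For a series RLC circuit (capacitor voltage as output), ω_n = 1/√(LC) = 1/√(11.2 mH · 645 µF) = 372 rad/s.
ζ = (R/2)·√(C/L) = (3.18/2)·√(645 µF/11.2 mH) = 0.382.
ω_d = 372·√(1 − 0.382²) = 344 rad/s.

ω_d ≈ 344 rad/s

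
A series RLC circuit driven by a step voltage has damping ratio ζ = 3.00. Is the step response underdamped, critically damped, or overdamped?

overdamped

Since ζ = 3.00 > 1, the system is overdamped.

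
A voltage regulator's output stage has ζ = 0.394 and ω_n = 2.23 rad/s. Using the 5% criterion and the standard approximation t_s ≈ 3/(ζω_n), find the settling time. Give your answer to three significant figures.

t_s ≈ 3/(ζω_n) = 3/(0.394 × 2.23) = 3.41 s.

t_s ≈ 3.41 s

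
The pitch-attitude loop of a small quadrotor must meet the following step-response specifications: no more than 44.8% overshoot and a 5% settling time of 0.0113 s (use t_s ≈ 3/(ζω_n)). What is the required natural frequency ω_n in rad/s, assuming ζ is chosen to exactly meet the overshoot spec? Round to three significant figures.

Inverting the overshoot relation: ζ = |ln 0.448|/√(π² + ln²0.448) = 0.248.
From t_s ≈ 3/(ζω_n): ω_n = 3/(ζ·t_s) = 3/(0.248·0.0113) = 1070 rad/s.

ω_n ≈ 1070 rad/s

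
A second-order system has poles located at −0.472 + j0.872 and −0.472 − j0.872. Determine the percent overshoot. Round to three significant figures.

The poles are at −σ ± jω_d with σ = 0.472 and ω_d = 0.872, so ω_n = √(σ²+ω_d²) = 0.992 rad/s and ζ = σ/ω_n = 0.476.
Overshoot: exp(−π·0.476/√(1−0.476²)) = 0.183, i.e. 18.3%.

%OS ≈ 18.3%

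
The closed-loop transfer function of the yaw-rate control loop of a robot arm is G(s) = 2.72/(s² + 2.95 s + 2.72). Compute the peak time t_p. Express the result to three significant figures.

ω_n = √2.72 = 1.65 rad/s; ζ = 2.95/(2·1.65) = 0.894.
The damped frequency ω_d = ω_n√(1−ζ²) = 0.738 rad/s. Then t_p = π/ω_d = 4.26 s.

t_p ≈ 4.26 s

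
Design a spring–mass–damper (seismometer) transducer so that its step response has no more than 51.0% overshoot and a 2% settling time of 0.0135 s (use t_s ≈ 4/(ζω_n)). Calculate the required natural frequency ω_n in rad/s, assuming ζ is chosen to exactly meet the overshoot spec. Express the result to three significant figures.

ζ = −ln(OS)/√(π² + (ln OS)²). With OS = 0.510, ln OS = −0.6733 and ζ = 0.6733/3.213 = 0.210.
Then ω_n = 4/(ζ t_s) = 4/(0.210 × 0.0135) = 1410 rad/s.

ω_n ≈ 1410 rad/s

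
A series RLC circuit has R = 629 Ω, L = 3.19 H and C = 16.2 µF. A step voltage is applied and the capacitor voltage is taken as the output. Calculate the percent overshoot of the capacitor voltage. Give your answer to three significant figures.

For a series RLC circuit (capacitor voltage as output), ω_n = 1/√(LC) = 1/√(3.19 H · 16.2 µF) = 139 rad/s.
ζ = (R/2)·√(C/L) = (629/2)·√(16.2 µF/3.19 H) = 0.709.
Overshoot: exp(−π·0.709/√(1−0.709²)) = 0.0426, i.e. 4.26%.

%OS ≈ 4.26%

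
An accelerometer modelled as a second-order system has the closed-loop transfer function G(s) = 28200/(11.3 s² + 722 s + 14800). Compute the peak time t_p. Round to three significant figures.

Dividing through by 11.3: denominator becomes s² + 63.89 s + 1310.
So ω_n = √1310 = 36.2 rad/s and ζ = 63.89/(2·36.2) = 0.883.
ω_d = 36.2·√(1 − 0.883²) = 17.0 rad/s. t_p = π/ω_d = 0.185 s.

t_p ≈ 0.185 s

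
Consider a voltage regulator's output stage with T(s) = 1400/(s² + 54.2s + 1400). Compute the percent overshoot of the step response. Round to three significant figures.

Comparing the denominator to s² + 2ζω_n s + ω_n²: ω_n = √1400 = 37.4 rad/s, and 2ζω_n = 54.2 so ζ = 54.2/(2·37.4) = 0.724.
%OS = 100 e^{−πζ/√(1−ζ²)} with ζ = 0.724 gives 3.69%.

%OS ≈ 3.69%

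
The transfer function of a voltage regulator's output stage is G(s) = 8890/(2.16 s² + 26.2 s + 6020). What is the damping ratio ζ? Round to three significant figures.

Dividing through by 2.16: denominator becomes s² + 12.13 s + 2787.
So ω_n = √2787 = 52.8 rad/s and ζ = 12.13/(2·52.8) = 0.115.

ζ ≈ 0.115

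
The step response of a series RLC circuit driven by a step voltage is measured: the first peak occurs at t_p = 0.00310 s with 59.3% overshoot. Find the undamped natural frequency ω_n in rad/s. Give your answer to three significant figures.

The overshoot fixes ζ = −ln(OS)/√(π²+ln²(OS)) = 0.164.
From t_p = π/ω_d, ω_d = π/0.00310 = 1010 rad/s, so ω_n = ω_d/√(1−ζ²) = 1030 rad/s.

ω_n ≈ 1030 rad/s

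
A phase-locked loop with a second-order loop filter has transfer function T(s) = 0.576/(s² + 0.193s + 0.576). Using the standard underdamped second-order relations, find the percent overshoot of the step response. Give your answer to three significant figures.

%OS ≈ 66.8%

Matching coefficients with s² + 2ζω_n s + ω_n² gives ω_n² = 0.576 ⇒ ω_n = 0.759 rad/s, and ζ = 0.193/(2ω_n) = 0.127.
%OS = 100 e^{−πζ/√(1−ζ²)} with ζ = 0.127 gives 66.8%.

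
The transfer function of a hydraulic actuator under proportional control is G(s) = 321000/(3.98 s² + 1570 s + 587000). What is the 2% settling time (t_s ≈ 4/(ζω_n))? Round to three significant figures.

t_s ≈ 0.0203 s

Dividing through by 3.98: denominator becomes s² + 394.5 s + 147500.
So ω_n = √147500 = 384 rad/s and ζ = 394.5/(2·384) = 0.514.
t_s ≈ 4/(ζω_n) = 0.0203 s.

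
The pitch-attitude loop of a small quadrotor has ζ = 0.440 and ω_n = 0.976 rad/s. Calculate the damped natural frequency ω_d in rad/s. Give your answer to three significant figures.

ω_d = ω_n√(1−ζ²) = 0.976·√0.806 = 0.876 rad/s.

ω_d ≈ 0.876 rad/s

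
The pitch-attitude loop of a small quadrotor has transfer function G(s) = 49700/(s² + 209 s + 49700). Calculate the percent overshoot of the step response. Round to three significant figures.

%OS ≈ 18.9%

Matching coefficients with s² + 2ζω_n s + ω_n² gives ω_n² = 49700 ⇒ ω_n = 223 rad/s, and ζ = 209/(2ω_n) = 0.469.
Overshoot: exp(−π·0.469/√(1−0.469²)) = 0.189, i.e. 18.9%.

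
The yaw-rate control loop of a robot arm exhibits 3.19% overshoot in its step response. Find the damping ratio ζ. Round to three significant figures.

From %OS = 100·exp(−πζ/√(1−ζ²)), invert to get ζ = −ln(OS)/√(π² + ln²(OS)) with OS = 0.0319.
−ln 0.0319 = 3.445, so ζ = 3.445/√(π² + 11.87) = 0.739.

ζ ≈ 0.739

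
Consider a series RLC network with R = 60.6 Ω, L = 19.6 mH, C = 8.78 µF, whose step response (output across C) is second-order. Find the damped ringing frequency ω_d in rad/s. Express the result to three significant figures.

For a series RLC circuit (capacitor voltage as output), ω_n = 1/√(LC) = 1/√(19.6 mH · 8.78 µF) = 2410 rad/s.
ζ = (R/2)·√(C/L) = (60.6/2)·√(8.78 µF/19.6 mH) = 0.641.
ω_d = ω_n√(1−ζ²) = 1850 rad/s.

ω_d ≈ 1850 rad/s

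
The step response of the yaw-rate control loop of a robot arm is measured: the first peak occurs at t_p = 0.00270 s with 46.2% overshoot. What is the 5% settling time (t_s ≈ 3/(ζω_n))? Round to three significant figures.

t_s ≈ 0.0105 s

From the overshoot, ζ = −ln(OS)/√(π²+ln²(OS)) = 0.239.
From t_p = π/ω_d, ω_d = π/0.00270 = 1160 rad/s, so ω_n = ω_d/√(1−ζ²) = 1200 rad/s.
t_s ≈ 3/(ζω_n) = 3/(0.239·1200) = 0.0105 s.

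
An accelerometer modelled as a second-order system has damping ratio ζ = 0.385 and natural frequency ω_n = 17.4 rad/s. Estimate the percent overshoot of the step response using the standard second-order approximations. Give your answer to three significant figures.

For an underdamped second-order system, %OS = 100·exp(−πζ/√(1−ζ²)).
πζ/√(1−ζ²) = π·0.385/√(1−0.148) = 1.311, so %OS = 100·e^(−1.311) = 27.0%.

%OS ≈ 27.0%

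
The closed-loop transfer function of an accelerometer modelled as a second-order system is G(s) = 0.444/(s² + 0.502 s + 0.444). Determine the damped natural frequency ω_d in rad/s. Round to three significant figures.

Matching coefficients with s² + 2ζω_n s + ω_n² gives ω_n² = 0.444 ⇒ ω_n = 0.666 rad/s, and ζ = 0.502/(2ω_n) = 0.377.
ω_d = 0.666·√(1 − 0.377²) = 0.617 rad/s.

ω_d ≈ 0.617 rad/s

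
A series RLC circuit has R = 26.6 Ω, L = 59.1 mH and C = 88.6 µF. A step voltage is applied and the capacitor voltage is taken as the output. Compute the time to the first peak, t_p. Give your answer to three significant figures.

t_p ≈ 0.00839 s

For a series RLC circuit (capacitor voltage as output), ω_n = 1/√(LC) = 1/√(59.1 mH · 88.6 µF) = 437 rad/s.
ζ = (R/2)·√(C/L) = (26.6/2)·√(88.6 µF/59.1 mH) = 0.515.
ω_d = ω_n√(1−ζ²) = 375 rad/s. t_p = π/ω_d = 0.00839 s.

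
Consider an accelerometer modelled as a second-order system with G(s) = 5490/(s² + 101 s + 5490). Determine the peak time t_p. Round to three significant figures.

Comparing the denominator to s² + 2ζω_n s + ω_n²: ω_n = √5490 = 74.1 rad/s, and 2ζω_n = 101 so ζ = 101/(2·74.1) = 0.682.
ω_d = ω_n√(1−ζ²) = 54.2 rad/s. Then t_p = π/ω_d = 0.0579 s.

t_p ≈ 0.0579 s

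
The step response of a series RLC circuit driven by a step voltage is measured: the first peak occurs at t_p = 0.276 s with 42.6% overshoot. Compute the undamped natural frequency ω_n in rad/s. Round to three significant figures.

ω_n ≈ 11.8 rad/s

The overshoot fixes ζ = −ln(OS)/√(π²+ln²(OS)) = 0.262.
From t_p = π/ω_d, ω_d = π/0.276 = 11.4 rad/s, so ω_n = ω_d/√(1−ζ²) = 11.8 rad/s.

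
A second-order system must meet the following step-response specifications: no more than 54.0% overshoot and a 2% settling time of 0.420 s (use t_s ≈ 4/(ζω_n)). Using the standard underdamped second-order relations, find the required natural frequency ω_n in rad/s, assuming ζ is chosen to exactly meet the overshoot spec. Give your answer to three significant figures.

ω_n ≈ 49.5 rad/s

From %OS = 100·exp(−πζ/√(1−ζ²)), invert to get ζ = −ln(OS)/√(π² + ln²(OS)) with OS = 0.540.
−ln 0.540 = 0.6162, so ζ = 0.6162/√(π² + 0.3797) = 0.192.
From t_s ≈ 4/(ζω_n): ω_n = 4/(ζ·t_s) = 4/(0.192·0.420) = 49.5 rad/s.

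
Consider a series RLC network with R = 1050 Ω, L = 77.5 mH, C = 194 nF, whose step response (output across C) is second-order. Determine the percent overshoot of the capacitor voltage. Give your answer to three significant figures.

%OS ≈ 0.922%

For a series RLC circuit (capacitor voltage as output), ω_n = 1/√(LC) = 1/√(77.5 mH · 194 nF) = 8160 rad/s.
ζ = (R/2)·√(C/L) = (1050/2)·√(194 nF/77.5 mH) = 0.831.
%OS = 100 e^{−πζ/√(1−ζ²)} with ζ = 0.831 gives 0.922%.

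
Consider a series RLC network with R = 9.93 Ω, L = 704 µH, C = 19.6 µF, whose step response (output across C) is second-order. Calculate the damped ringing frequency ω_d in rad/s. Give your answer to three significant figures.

ω_d ≈ 4770 rad/s

For a series RLC circuit (capacitor voltage as output), ω_n = 1/√(LC) = 1/√(704 µH · 19.6 µF) = 8510 rad/s.
ζ = (R/2)·√(C/L) = (9.93/2)·√(19.6 µF/704 µH) = 0.828.
The damped frequency ω_d = ω_n√(1−ζ²) = 4770 rad/s.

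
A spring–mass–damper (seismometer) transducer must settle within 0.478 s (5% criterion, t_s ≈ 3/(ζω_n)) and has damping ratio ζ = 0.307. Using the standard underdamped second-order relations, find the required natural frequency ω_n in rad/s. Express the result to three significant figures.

ω_n ≈ 20.4 rad/s

Rearranging t_s ≈ 3/(ζω_n) gives ω_n = 3/(ζ·t_s) = 3/(0.307 × 0.478) = 20.4 rad/s.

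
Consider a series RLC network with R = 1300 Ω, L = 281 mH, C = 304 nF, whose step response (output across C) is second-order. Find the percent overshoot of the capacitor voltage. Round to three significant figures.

For a series RLC circuit (capacitor voltage as output), ω_n = 1/√(LC) = 1/√(281 mH · 304 nF) = 3420 rad/s.
ζ = (R/2)·√(C/L) = (1300/2)·√(304 nF/281 mH) = 0.676.
Overshoot: exp(−π·0.676/√(1−0.676²)) = 0.0560, i.e. 5.60%.

%OS ≈ 5.60%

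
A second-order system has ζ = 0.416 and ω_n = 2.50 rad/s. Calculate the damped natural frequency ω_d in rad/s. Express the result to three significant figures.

ω_d ≈ 2.27 rad/s

ω_d = ω_n√(1−ζ²) = 2.50·√0.827 = 2.27 rad/s.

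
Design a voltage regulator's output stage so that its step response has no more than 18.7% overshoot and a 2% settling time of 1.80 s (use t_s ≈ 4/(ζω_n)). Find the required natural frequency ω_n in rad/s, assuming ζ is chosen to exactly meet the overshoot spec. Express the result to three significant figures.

ζ = −ln(OS)/√(π² + (ln OS)²). With OS = 0.187, ln OS = −1.677 and ζ = 1.677/3.561 = 0.471.
From t_s ≈ 4/(ζω_n): ω_n = 4/(ζ·t_s) = 4/(0.471·1.80) = 4.72 rad/s.

ω_n ≈ 4.72 rad/s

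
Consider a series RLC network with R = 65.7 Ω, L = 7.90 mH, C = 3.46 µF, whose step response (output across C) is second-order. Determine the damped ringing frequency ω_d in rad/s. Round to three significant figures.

For a series RLC circuit (capacitor voltage as output), ω_n = 1/√(LC) = 1/√(7.90 mH · 3.46 µF) = 6050 rad/s.
ζ = (R/2)·√(C/L) = (65.7/2)·√(3.46 µF/7.90 mH) = 0.687.
ω_d = ω_n√(1−ζ²) = 4390 rad/s.

ω_d ≈ 4390 rad/s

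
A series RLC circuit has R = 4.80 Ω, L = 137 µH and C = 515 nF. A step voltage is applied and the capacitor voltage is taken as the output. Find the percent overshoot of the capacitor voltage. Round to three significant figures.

For a series RLC circuit (capacitor voltage as output), ω_n = 1/√(LC) = 1/√(137 µH · 515 nF) = 119000 rad/s.
ζ = (R/2)·√(C/L) = (4.80/2)·√(515 nF/137 µH) = 0.147.
Overshoot: exp(−π·0.147/√(1−0.147²)) = 0.627, i.e. 62.7%.

%OS ≈ 62.7%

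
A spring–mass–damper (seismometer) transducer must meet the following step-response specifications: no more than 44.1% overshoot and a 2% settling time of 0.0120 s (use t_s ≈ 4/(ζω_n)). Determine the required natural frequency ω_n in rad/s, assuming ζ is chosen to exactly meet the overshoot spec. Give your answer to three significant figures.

ζ = −ln(OS)/√(π² + (ln OS)²). With OS = 0.441, ln OS = −0.8187 and ζ = 0.8187/3.247 = 0.252.
Then ω_n = 4/(ζ t_s) = 4/(0.252 × 0.0120) = 1320 rad/s.

ω_n ≈ 1320 rad/s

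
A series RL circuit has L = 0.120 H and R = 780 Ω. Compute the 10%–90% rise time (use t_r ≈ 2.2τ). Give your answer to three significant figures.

t_r ≈ 0.000338 s

τ = L/R = 0.120/780 = 0.000154 s.
t_r ≈ 2.2τ = 0.000338 s.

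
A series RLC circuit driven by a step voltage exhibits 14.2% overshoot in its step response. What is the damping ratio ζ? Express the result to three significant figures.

From %OS = 100·exp(−πζ/√(1−ζ²)), invert to get ζ = −ln(OS)/√(π² + ln²(OS)) with OS = 0.142.
−ln 0.142 = 1.952, so ζ = 1.952/√(π² + 3.810) = 0.528.

ζ ≈ 0.528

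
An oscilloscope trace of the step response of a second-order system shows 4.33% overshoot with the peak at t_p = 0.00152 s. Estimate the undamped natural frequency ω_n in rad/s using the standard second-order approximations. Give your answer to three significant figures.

ω_n ≈ 2920 rad/s

From the overshoot, ζ = −ln(OS)/√(π²+ln²(OS)) = 0.707.
From t_p = π/ω_d, ω_d = π/0.00152 = 2070 rad/s, so ω_n = ω_d/√(1−ζ²) = 2920 rad/s.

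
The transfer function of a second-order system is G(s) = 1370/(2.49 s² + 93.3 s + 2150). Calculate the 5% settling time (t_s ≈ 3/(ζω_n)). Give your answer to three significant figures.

t_s ≈ 0.160 s

Dividing through by 2.49: denominator becomes s² + 37.47 s + 863.5.
So ω_n = √863.5 = 29.4 rad/s and ζ = 37.47/(2·29.4) = 0.638.
t_s ≈ 3/(ζω_n) = 0.160 s.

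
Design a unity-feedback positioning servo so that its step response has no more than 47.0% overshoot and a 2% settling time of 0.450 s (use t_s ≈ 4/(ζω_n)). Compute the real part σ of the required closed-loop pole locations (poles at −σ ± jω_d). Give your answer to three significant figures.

The settling-time spec alone fixes σ = ζω_n = 4/t_s = 4/0.450 = 8.89.
(Overshoot then fixes ζ = 0.234 and hence ω_d = σ·√(1−ζ²)/ζ = 37.0 rad/s.)

σ ≈ 8.89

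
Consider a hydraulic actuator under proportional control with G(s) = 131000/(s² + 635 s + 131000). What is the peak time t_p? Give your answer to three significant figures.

Comparing the denominator to s² + 2ζω_n s + ω_n²: ω_n = √131000 = 362 rad/s, and 2ζω_n = 635 so ζ = 635/(2·362) = 0.877.
The damped frequency ω_d = ω_n√(1−ζ²) = 174 rad/s. Then t_p = π/ω_d = 0.0181 s.

t_p ≈ 0.0181 s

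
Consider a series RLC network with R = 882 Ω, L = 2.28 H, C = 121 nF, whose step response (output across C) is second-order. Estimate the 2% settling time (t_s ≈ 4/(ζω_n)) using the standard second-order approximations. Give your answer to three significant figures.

t_s ≈ 0.0207 s

For a series RLC circuit (capacitor voltage as output), ω_n = 1/√(LC) = 1/√(2.28 H · 121 nF) = 1900 rad/s.
ζ = (R/2)·√(C/L) = (882/2)·√(121 nF/2.28 H) = 0.102.
t_s ≈ 4/(ζω_n) = 0.0207 s.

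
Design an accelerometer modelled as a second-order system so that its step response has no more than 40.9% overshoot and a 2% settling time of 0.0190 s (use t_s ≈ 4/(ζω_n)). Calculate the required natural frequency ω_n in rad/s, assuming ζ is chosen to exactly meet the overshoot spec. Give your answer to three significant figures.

ω_n ≈ 769 rad/s

ζ = −ln(OS)/√(π² + (ln OS)²). With OS = 0.409, ln OS = −0.8940 and ζ = 0.8940/3.266 = 0.274.
Then ω_n = 4/(ζ t_s) = 4/(0.274 × 0.0190) = 769 rad/s.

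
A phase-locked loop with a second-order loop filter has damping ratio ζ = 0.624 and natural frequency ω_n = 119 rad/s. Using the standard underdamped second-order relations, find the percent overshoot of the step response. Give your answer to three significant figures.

For an underdamped second-order system, %OS = 100·exp(−πζ/√(1−ζ²)).
πζ/√(1−ζ²) = π·0.624/√(1−0.389) = 2.509, so %OS = 100·e^(−2.509) = 8.14%.

%OS ≈ 8.14%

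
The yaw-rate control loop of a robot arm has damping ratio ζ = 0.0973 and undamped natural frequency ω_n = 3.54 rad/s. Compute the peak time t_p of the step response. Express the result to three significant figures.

t_p ≈ 0.892 s

The damped frequency is ω_d = ω_n√(1−ζ²) = 3.54·√(1−0.00947) = 3.52 rad/s.
Peak time t_p = π/ω_d = π/3.52 = 0.892 s.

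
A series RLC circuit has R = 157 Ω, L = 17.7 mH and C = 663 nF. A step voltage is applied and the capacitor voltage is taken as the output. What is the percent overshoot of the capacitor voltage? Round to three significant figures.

For a series RLC circuit (capacitor voltage as output), ω_n = 1/√(LC) = 1/√(17.7 mH · 663 nF) = 9230 rad/s.
ζ = (R/2)·√(C/L) = (157/2)·√(663 nF/17.7 mH) = 0.480.
%OS = 100 e^{−πζ/√(1−ζ²)} with ζ = 0.480 gives 17.9%.

%OS ≈ 17.9%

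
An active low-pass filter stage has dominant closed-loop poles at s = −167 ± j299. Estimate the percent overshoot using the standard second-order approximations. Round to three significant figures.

|pole| = ω_n = √(167² + 299²) = 342 rad/s; ζ = cos θ = σ/ω_n = 0.488.
%OS = 100·exp(−πζ/√(1−ζ²)) = 17.3%.

%OS ≈ 17.3%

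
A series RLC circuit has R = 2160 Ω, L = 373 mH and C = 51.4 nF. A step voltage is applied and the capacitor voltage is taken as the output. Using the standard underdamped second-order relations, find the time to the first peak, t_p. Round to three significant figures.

For a series RLC circuit (capacitor voltage as output), ω_n = 1/√(LC) = 1/√(373 mH · 51.4 nF) = 7220 rad/s.
ζ = (R/2)·√(C/L) = (2160/2)·√(51.4 nF/373 mH) = 0.401.
The damped frequency ω_d = ω_n√(1−ζ²) = 6620 rad/s. t_p = π/ω_d = 0.000475 s.

t_p ≈ 0.000475 s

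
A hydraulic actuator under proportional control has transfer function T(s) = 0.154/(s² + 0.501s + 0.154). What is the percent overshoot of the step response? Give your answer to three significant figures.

%OS ≈ 7.39%

ω_n = √0.154 = 0.392 rad/s; ζ = 0.501/(2·0.392) = 0.638.
Overshoot: exp(−π·0.638/√(1−0.638²)) = 0.0739, i.e. 7.39%.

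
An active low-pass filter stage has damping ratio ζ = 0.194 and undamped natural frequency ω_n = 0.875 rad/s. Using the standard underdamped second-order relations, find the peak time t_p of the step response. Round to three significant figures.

The damped frequency is ω_d = ω_n√(1−ζ²) = 0.875·√(1−0.0376) = 0.858 rad/s.
Peak time t_p = π/ω_d = π/0.858 = 3.66 s.

t_p ≈ 3.66 s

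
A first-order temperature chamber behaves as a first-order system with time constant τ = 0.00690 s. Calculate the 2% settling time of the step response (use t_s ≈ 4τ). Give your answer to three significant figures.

t_s ≈ 0.0276 s

t_s ≈ 4τ = 0.0276 s.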